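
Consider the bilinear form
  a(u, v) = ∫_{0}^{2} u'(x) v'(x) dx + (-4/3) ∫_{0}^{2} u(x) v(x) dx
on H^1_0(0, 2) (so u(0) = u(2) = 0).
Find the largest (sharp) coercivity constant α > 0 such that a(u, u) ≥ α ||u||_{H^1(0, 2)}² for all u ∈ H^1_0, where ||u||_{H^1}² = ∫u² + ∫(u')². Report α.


α = (-16/3 + π^2)/(4 + π^2)

Coercivity of a(·,·) on H^1_0(0, 2) means a(u, u) ≥ α ||u||_{H^1}² for every u ∈ H^1_0.
The interval has length L = 2, and Poincaré/coercivity depend only on L. Here a(u, u) = ∫(u')² + (-4/3)·∫u².
Here c = -4/3 < 0 with |c| < (π/L)² = π^2/4, so coercivity still holds. The condition a(u,u) ≥ α||u||_{H^1}² reads (1−α)∫(u')² ≥ (α−c)∫u². Any admissible α is ≤ 1 (rapidly oscillating u have ∫u²/∫(u')² → 0), and α = 1 would force 0 ≥ (1−c)∫u², impossible since c < 1; so 1−α > 0. By the sharp Poincaré inequality on H^1_0 of an interval of length L, ∫(u')² ≥ (π/L)²∫u² with equality for the first sine mode sin(π(x−x₀)/L) (x₀ the left endpoint), so the inequality holds for all u iff (1−α)(π/L)² ≥ α − c, i.e. α ≤ ((π/L)² + c)/((π/L)² + 1) = (1 + c(L/π)²)/(1 + (L/π)²). (Direct route, valid since c ≤ 0: Poincaré gives c∫u² ≥ c(L/π)²∫(u')², so a(u,u) ≥ (1 + c(L/π)²)∫(u')², while ||u||_{H^1}² ≤ (1 + (L/π)²)∫(u')²; dividing yields the same α.) With (π/L)² = π^2/4 and c = -4/3, the largest admissible constant is α = ((π/L)² + c)/((π/L)² + 1).
Simplifying, α = (-16/3 + π^2)/(4 + π^2).


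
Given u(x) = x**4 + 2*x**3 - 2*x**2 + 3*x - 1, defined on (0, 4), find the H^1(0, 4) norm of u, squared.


||u||_{H^1}^2 = 41913896/315

The H^1 norm (squared) on an interval (0, L) is
  ||u||_{H^1}^2 = ∫_0^L u(x)^2 dx + ∫_0^L u'(x)^2 dx.
Compute u'(x) = 4*x**3 + 6*x**2 - 4*x + 3.
Then u(x)^2 = x**8 + 4*x**7 - 2*x**5 + 14*x**4 - 16*x**3 + 13*x**2 - 6*x + 1 and u'(x)^2 = 16*x**6 + 48*x**5 + 4*x**4 - 24*x**3 + 52*x**2 - 24*x + 9.
Integrate each monomial from 0 to 4 using ∫_0^4 c·x^n dx = c·4^(n+1)/(n+1):
  ∫_0^4 u(x)^2 dx = ∫_0^4 (x^8 + 4*x^7 - 2*x^5 + 14*x^4 - 16*x^3 + 13*x^2 - 6*x + 1) dx. Term by term:
    ∫_0^4 x^8 dx = 262144/9;  ∫_0^4 4*x^7 dx = 32768;  ∫_0^4 -2*x^5 dx = -4096/3;
    ∫_0^4 14*x^4 dx = 14336/5;  ∫_0^4 -16*x^3 dx = -1024;  ∫_0^4 13*x^2 dx = 832/3;
    ∫_0^4 -6*x dx = -48;  ∫_0^4 1 dx = 4.
  Sum: 262144/9 + 32768 − 4096/3 + 14336/5 − 1024 + 832/3 − 48 + 4 = 2817284/45.
  ∫_0^4 u'(x)^2 dx = ∫_0^4 (16*x^6 + 48*x^5 + 4*x^4 - 24*x^3 + 52*x^2 - 24*x + 9) dx. Term by term:
    ∫_0^4 16*x^6 dx = 262144/7;  ∫_0^4 48*x^5 dx = 32768;  ∫_0^4 4*x^4 dx = 4096/5;
    ∫_0^4 -24*x^3 dx = -1536;  ∫_0^4 52*x^2 dx = 3328/3;  ∫_0^4 -24*x dx = -192;
    ∫_0^4 9 dx = 36.
  Sum: 262144/7 + 32768 + 4096/5 − 1536 + 3328/3 − 192 + 36 = 7397636/105.
Adding: ||u||_{H^1}^2 = 2817284/45 + 7397636/105 = 41913896/315.


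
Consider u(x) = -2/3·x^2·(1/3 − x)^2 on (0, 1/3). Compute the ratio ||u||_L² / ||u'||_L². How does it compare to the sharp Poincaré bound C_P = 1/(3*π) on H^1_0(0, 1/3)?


||u||_L² / ||u'||_L² = sqrt(3)/18 < C_P = 1/(3*π).

u(x) = -2/3·x^2·(1/3 − x)^2, so u'(x) = 4*x*(-18*x^2 + 9*x - 1)/27.
u(x) = -2/3·x^2·(1/3 − x)^2 vanishes at x = 0 and x = 1/3, so u ∈ H^1_0(0, 1/3). Differentiate via the product rule and integrate the resulting polynomials term by term.
  ∫_0^1/3 u² dx = ∫_0^1/3 (4*x^8/9 - 16*x^7/27 + 8*x^6/27 - 16*x^5/243 + 4*x^4/729) dx. Term by term:
    ∫_0^1/3 4*x^8/9 dx = 4/1594323;  ∫_0^1/3 -16*x^7/27 dx = -2/177147;  ∫_0^1/3 8*x^6/27 dx = 8/413343;
    ∫_0^1/3 -16*x^5/243 dx = -8/531441;  ∫_0^1/3 4*x^4/729 dx = 4/885735.
  Sum: 4/1594323 − 2/177147 + 8/413343 − 8/531441 + 4/885735 = 2/55801305.
  ∫_0^1/3 (u')² dx = ∫_0^1/3 (64*x^6/9 - 64*x^5/9 + 208*x^4/81 - 32*x^3/81 + 16*x^2/729) dx. Term by term:
    ∫_0^1/3 64*x^6/9 dx = 64/137781;  ∫_0^1/3 -64*x^5/9 dx = -32/19683;  ∫_0^1/3 208*x^4/81 dx = 208/98415;
    ∫_0^1/3 -32*x^3/81 dx = -8/6561;  ∫_0^1/3 16*x^2/729 dx = 16/59049.
  Sum: 64/137781 − 32/19683 + 208/98415 − 8/6561 + 16/59049 = 8/2066715.
∫_0^1/3 u² dx = 2/55801305, so ||u||_L² = sqrt(210)/76545.
∫_0^1/3 (u')² dx = 8/2066715, so ||u'||_L² = 2*sqrt(70)/8505.
Ratio ||u||_L² / ||u'||_L² = sqrt(3)/18.
Sharp Poincaré constant on H^1_0(0, 1/3) is C_P = L/π = 1/(3*π), achieved by sin(3*π·x).
A polynomial bump cannot attain the sharp Poincaré constant (only the first sine eigenfunction does), so the ratio is strictly less than C_P, consistent with ||u||_L² ≤ C_P ||u'||_L².


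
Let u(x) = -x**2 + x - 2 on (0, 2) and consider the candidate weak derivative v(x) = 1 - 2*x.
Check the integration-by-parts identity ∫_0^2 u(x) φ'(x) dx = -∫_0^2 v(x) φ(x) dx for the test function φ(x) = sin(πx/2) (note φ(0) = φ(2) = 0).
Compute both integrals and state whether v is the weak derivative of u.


LHS = 4/π, RHS = 4/π. Yes, v = u' weakly.

u(x) = -x**2 + x - 2, classical derivative u'(x) = 1 - 2*x.
φ(x) = sin(πx/2), so φ'(x) = π*cos(π*x/2)/2.
Note φ(0) = φ(2) = 0, so the boundary term u·φ vanishes.
LHS = ∫_0^2 u(x) φ'(x) dx = ∫_0^2 (-π*x^2*cos(π*x/2)/2 + π*x*cos(π*x/2)/2 - π*cos(π*x/2)) dx. Term by term:
  ∫_0^2 -π*cos(π*x/2) dx = 0;  ∫_0^2 π*x*cos(π*x/2)/2 dx = -4/π;  ∫_0^2 -π*x^2*cos(π*x/2)/2 dx = 8/π.
Sum: 0 − 4/π + 8/π = 4/π.
So LHS = 4/π.
∫_0^2 v(x) φ(x) dx = ∫_0^2 (-2*x*sin(π*x/2) + sin(π*x/2)) dx. Term by term:
  ∫_0^2 -2*x*sin(π*x/2) dx = -8/π;  ∫_0^2 sin(π*x/2) dx = 4/π.
Sum: -8/π + 4/π = -4/π.
So RHS = -∫_0^2 v(x) φ(x) dx = 4/π.
LHS = RHS, so the identity holds for this test φ.
Moreover u is smooth here and v(x) = u'(x) = 1 - 2*x pointwise, so the identity holds for every test function. Hence v is the weak derivative of u.


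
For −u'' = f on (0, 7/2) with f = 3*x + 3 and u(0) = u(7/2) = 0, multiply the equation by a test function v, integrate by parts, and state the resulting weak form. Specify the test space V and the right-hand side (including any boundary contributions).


V = H^1_0(0, 7/2) (so v(0) = v(7/2) = 0); weak form: ∫_0^7/2 u'v' dx = ∫_0^7/2 (3*x + 3) v dx for all v ∈ V.

Multiply both sides by a test function v and integrate from 0 to 7/2:
  ∫_0^7/2 −u''(x) v(x) dx = ∫_0^7/2 f(x) v(x) dx.
Integrate the LHS by parts once:
  ∫_0^7/2 −u'' v dx = −[u'(x) v(x)]_0^7/2 + ∫_0^7/2 u'(x) v'(x) dx.
Thus ∫_0^7/2 u'(x) v'(x) dx = ∫_0^7/2 f(x) v(x) dx + [u'(x) v(x)]_0^7/2.
Choose V so that boundary terms are either known or forced to vanish.
u is Dirichlet: u(0) = u(7/2) = 0. Let V = H^1_0(0, 7/2); then v(0) = v(7/2) = 0, and [u' v]_0^7/2 = 0.
Weak formulation: find u (satisfying any essential BC) such that ∫_0^7/2 u'(x) v'(x) dx = ∫_0^7/2 f v dx for all v ∈ V.
Substituting f(x) = 3*x + 3, the right-hand side is ∫_0^7/2 (3*x + 3) v dx.


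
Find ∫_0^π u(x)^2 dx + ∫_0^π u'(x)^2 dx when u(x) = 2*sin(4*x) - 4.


||u||_{H^1(0,π)}^2 = 50*π

u'(x) = 8*cos(4*x).
Expand u² and (u')² and integrate term by term on (0, π), using: for integers n ≥ 1, ∫_0^π sin²(nx) dx = ∫_0^π cos²(nx) dx = π/2; for n ≠ n', ∫_0^π sin(nx)sin(n'x) dx = ∫_0^π cos(nx)cos(n'x) dx = 0; and by product-to-sum, ∫_0^π sin(nx)cos(n'x) dx = ½∫_0^π [sin((n+n')x) + sin((n−n')x)] dx, which is 0 when n+n' is even and 2n/(n²−n'²) when n+n' is odd (it need not vanish on (0, π)). For the constant mode: ∫_0^π 1 dx = π, ∫_0^π cos(nx) dx = 0, ∫_0^π sin(nx) dx = (1−(−1)^n)/n.
  u² squared terms: (-4)²·∫1 dx = 16·π = 16*π;  (2)²·∫sin(4x)² dx = 4·π/2 = 2*π.
  u² cross terms: 2·(-4)·(2)·∫1·sin(4x) dx = -16·(0) = 0.
  So ∫_0^π u² dx = 16*π + 2*π + 0 = 18*π.
  (u')² squared terms: (8)²·∫cos(4x)² dx = 64·π/2 = 32*π.
  So ∫_0^π (u')² dx = 32*π.
||u||_{H^1}^2 = (18*π) + (32*π) = 50*π.


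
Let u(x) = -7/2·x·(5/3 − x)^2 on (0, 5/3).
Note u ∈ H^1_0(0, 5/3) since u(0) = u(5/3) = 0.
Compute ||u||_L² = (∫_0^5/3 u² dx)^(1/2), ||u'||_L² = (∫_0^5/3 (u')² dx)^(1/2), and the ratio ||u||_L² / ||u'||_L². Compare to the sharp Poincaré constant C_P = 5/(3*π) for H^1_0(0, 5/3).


||u||_L² / ||u'||_L² = 5*sqrt(14)/42 < C_P = 5/(3*π).

u(x) = -7/2·x·(5/3 − x)^2, so u'(x) = -21*x^2/2 + 70*x/3 - 175/18.
u(x) = -7/2·x·(5/3 − x)^2 vanishes at x = 0 and x = 5/3, so u ∈ H^1_0(0, 5/3). Differentiate via the product rule and integrate the resulting polynomials term by term.
  ∫_0^5/3 u² dx = ∫_0^5/3 (49*x^6/4 - 245*x^5/3 + 1225*x^4/6 - 6125*x^3/27 + 30625*x^2/324) dx. Term by term:
    ∫_0^5/3 49*x^6/4 dx = 546875/8748;  ∫_0^5/3 -245*x^5/3 dx = -3828125/13122;  ∫_0^5/3 1225*x^4/6 dx = 765625/1458;
    ∫_0^5/3 -6125*x^3/27 dx = -3828125/8748;  ∫_0^5/3 30625*x^2/324 dx = 3828125/26244.
  Sum: 546875/8748 − 3828125/13122 + 765625/1458 − 3828125/8748 + 3828125/26244 = 109375/26244.
  ∫_0^5/3 (u')² dx = ∫_0^5/3 (441*x^4/4 - 490*x^3 + 13475*x^2/18 - 12250*x/27 + 30625/324) dx. Term by term:
    ∫_0^5/3 441*x^4/4 dx = 30625/108;  ∫_0^5/3 -490*x^3 dx = -153125/162;  ∫_0^5/3 13475*x^2/18 dx = 1684375/1458;
    ∫_0^5/3 -12250*x/27 dx = -153125/243;  ∫_0^5/3 30625/324 dx = 153125/972.
  Sum: 30625/108 − 153125/162 + 1684375/1458 − 153125/243 + 153125/972 = 30625/1458.
∫_0^5/3 u² dx = 109375/26244, so ||u||_L² = 125*sqrt(7)/162.
∫_0^5/3 (u')² dx = 30625/1458, so ||u'||_L² = 175*sqrt(2)/54.
Ratio ||u||_L² / ||u'||_L² = 5*sqrt(14)/42.
Sharp Poincaré constant on H^1_0(0, 5/3) is C_P = L/π = 5/(3*π), achieved by sin(3*π/5·x).
A polynomial bump cannot attain the sharp Poincaré constant (only the first sine eigenfunction does), so the ratio is strictly less than C_P, consistent with ||u||_L² ≤ C_P ||u'||_L².


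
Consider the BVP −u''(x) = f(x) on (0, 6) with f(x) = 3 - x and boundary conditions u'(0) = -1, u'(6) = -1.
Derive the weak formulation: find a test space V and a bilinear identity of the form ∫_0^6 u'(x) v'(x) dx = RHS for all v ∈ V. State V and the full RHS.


V = H^1(0, 6) (v unrestricted at boundary; u is determined up to an additive constant); weak form: ∫_0^6 u'v' dx = ∫_0^6 (3 - x) v dx − v(6) + v(0) for all v ∈ V.

Multiply both sides by a test function v and integrate from 0 to 6:
  ∫_0^6 −u''(x) v(x) dx = ∫_0^6 f(x) v(x) dx.
Integrate the LHS by parts once:
  ∫_0^6 −u'' v dx = −[u'(x) v(x)]_0^6 + ∫_0^6 u'(x) v'(x) dx.
Thus ∫_0^6 u'(x) v'(x) dx = ∫_0^6 f(x) v(x) dx + [u'(x) v(x)]_0^6.
Choose V so that boundary terms are either known or forced to vanish.
u has inhomogeneous Neumann u'(0) = -1, u'(6) = -1. [u' v]_0^6 = (-1)·v(6) − (-1)·v(0) = − v(6) + v(0). Take V = H^1(0, 6); boundary term becomes part of RHS.
Weak formulation: find u (satisfying any essential BC) such that ∫_0^6 u'(x) v'(x) dx = ∫_0^6 f v dx − v(6) + v(0) for all v ∈ V (Neumann data are natural BCs: they enter the RHS as boundary terms).
Substituting f(x) = 3 - x, the right-hand side is ∫_0^6 (3 - x) v dx − v(6) + v(0).
Compatibility check (pure Neumann): taking v ≡ 1 ∈ V gives 0 = ∫_0^6 f dx + (-1) − (-1), i.e. ∫_0^6 f dx must equal u'(0) − u'(6) = 0. Indeed ∫_0^6 (3 - x) dx = 0, so the data are compatible. The solution is then unique only up to an additive constant (fix it e.g. by requiring ∫_0^6 u dx = 0).


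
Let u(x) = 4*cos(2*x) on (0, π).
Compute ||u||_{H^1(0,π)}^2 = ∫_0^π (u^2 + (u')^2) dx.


||u||_{H^1(0,π)}^2 = 40*π

u'(x) = -8*sin(2*x).
Expand u² and (u')² and integrate term by term on (0, π), using: for integers n ≥ 1, ∫_0^π sin²(nx) dx = ∫_0^π cos²(nx) dx = π/2; for n ≠ n', ∫_0^π sin(nx)sin(n'x) dx = ∫_0^π cos(nx)cos(n'x) dx = 0; and by product-to-sum, ∫_0^π sin(nx)cos(n'x) dx = ½∫_0^π [sin((n+n')x) + sin((n−n')x)] dx, which is 0 when n+n' is even and 2n/(n²−n'²) when n+n' is odd (it need not vanish on (0, π)).
  u² squared terms: (4)²·∫cos(2x)² dx = 16·π/2 = 8*π.
  So ∫_0^π u² dx = 8*π.
  (u')² squared terms: (-8)²·∫sin(2x)² dx = 64·π/2 = 32*π.
  So ∫_0^π (u')² dx = 32*π.
||u||_{H^1}^2 = (8*π) + (32*π) = 40*π.


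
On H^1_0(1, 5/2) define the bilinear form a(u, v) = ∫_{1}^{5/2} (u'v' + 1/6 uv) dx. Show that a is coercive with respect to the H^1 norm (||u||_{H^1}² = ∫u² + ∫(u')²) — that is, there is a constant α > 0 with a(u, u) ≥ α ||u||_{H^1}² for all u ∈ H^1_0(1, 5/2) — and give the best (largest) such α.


α = (3 + 8*π^2)/(2*(9 + 4*π^2))

Coercivity of a(·,·) on H^1_0(1, 5/2) means a(u, u) ≥ α ||u||_{H^1}² for every u ∈ H^1_0.
The interval has length L = 3/2, and Poincaré/coercivity depend only on L. Here a(u, u) = ∫(u')² + (1/6)·∫u².
Here 0 < c = 1/6 < 1. The condition a(u,u) ≥ α||u||_{H^1}² reads (1−α)∫(u')² ≥ (α−c)∫u². Any admissible α is ≤ 1 (rapidly oscillating u have ∫u²/∫(u')² → 0), and α = 1 would force 0 ≥ (1−c)∫u², impossible since c < 1; so 1−α > 0. By the sharp Poincaré inequality on H^1_0 of an interval of length L, ∫(u')² ≥ (π/L)²∫u² with equality for the first sine mode sin(π(x−x₀)/L) (x₀ the left endpoint), so the inequality holds for all u iff (1−α)(π/L)² ≥ α − c, i.e. α ≤ ((π/L)² + c)/((π/L)² + 1) = (1 + c(L/π)²)/(1 + (L/π)²). With (π/L)² = 4*π^2/9 and c = 1/6, the largest admissible constant is α = ((π/L)² + c)/((π/L)² + 1).
Simplifying, α = (3 + 8*π^2)/(2*(9 + 4*π^2)).


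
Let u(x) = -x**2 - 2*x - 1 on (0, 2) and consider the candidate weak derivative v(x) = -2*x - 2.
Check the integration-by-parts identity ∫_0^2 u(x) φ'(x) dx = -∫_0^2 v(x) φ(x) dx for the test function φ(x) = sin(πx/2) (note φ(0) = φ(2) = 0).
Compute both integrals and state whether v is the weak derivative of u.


LHS = 16/π, RHS = 16/π. Yes, v = u' weakly.

u(x) = -x**2 - 2*x - 1, classical derivative u'(x) = -2*x - 2.
φ(x) = sin(πx/2), so φ'(x) = π*cos(π*x/2)/2.
Note φ(0) = φ(2) = 0, so the boundary term u·φ vanishes.
LHS = ∫_0^2 u(x) φ'(x) dx = ∫_0^2 (-π*x^2*cos(π*x/2)/2 - π*x*cos(π*x/2) - π*cos(π*x/2)/2) dx. Term by term:
  ∫_0^2 -π*cos(π*x/2)/2 dx = 0;  ∫_0^2 -π*x*cos(π*x/2) dx = 8/π;  ∫_0^2 -π*x^2*cos(π*x/2)/2 dx = 8/π.
Sum: 0 + 8/π + 8/π = 16/π.
So LHS = 16/π.
∫_0^2 v(x) φ(x) dx = ∫_0^2 (-2*x*sin(π*x/2) - 2*sin(π*x/2)) dx. Term by term:
  ∫_0^2 -2*sin(π*x/2) dx = -8/π;  ∫_0^2 -2*x*sin(π*x/2) dx = -8/π.
Sum: -8/π − 8/π = -16/π.
So RHS = -∫_0^2 v(x) φ(x) dx = 16/π.
LHS = RHS, so the identity holds for this test φ.
Moreover u is smooth here and v(x) = u'(x) = -2*x - 2 pointwise, so the identity holds for every test function. Hence v is the weak derivative of u.


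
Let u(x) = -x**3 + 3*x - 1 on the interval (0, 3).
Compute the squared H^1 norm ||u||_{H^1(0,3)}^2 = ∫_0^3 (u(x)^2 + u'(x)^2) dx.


||u||_{H^1}^2 = 29451/70

The H^1 norm (squared) on an interval (0, L) is
  ||u||_{H^1}^2 = ∫_0^L u(x)^2 dx + ∫_0^L u'(x)^2 dx.
Compute u'(x) = 3 - 3*x**2.
Then u(x)^2 = x**6 - 6*x**4 + 2*x**3 + 9*x**2 - 6*x + 1 and u'(x)^2 = 9*x**4 - 18*x**2 + 9.
Integrate each monomial from 0 to 3 using ∫_0^3 c·x^n dx = c·3^(n+1)/(n+1):
  ∫_0^3 u(x)^2 dx = ∫_0^3 (x^6 - 6*x^4 + 2*x^3 + 9*x^2 - 6*x + 1) dx. Term by term:
    ∫_0^3 x^6 dx = 2187/7;  ∫_0^3 -6*x^4 dx = -1458/5;  ∫_0^3 2*x^3 dx = 81/2;
    ∫_0^3 9*x^2 dx = 81;  ∫_0^3 -6*x dx = -27;  ∫_0^3 1 dx = 3.
  Sum: 2187/7 − 1458/5 + 81/2 + 81 − 27 + 3 = 8283/70.
  ∫_0^3 u'(x)^2 dx = ∫_0^3 (9*x^4 - 18*x^2 + 9) dx. Term by term:
    ∫_0^3 9*x^4 dx = 2187/5;  ∫_0^3 -18*x^2 dx = -162;  ∫_0^3 9 dx = 27.
  Sum: 2187/5 − 162 + 27 = 1512/5.
Adding: ||u||_{H^1}^2 = 8283/70 + 1512/5 = 29451/70.


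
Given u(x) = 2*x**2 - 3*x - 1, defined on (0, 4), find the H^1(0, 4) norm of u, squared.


||u||_{H^1}^2 = 1976/5

The H^1 norm (squared) on an interval (0, L) is
  ||u||_{H^1}^2 = ∫_0^L u(x)^2 dx + ∫_0^L u'(x)^2 dx.
Compute u'(x) = 4*x - 3.
Then u(x)^2 = 4*x**4 - 12*x**3 + 5*x**2 + 6*x + 1 and u'(x)^2 = 16*x**2 - 24*x + 9.
Integrate each monomial from 0 to 4 using ∫_0^4 c·x^n dx = c·4^(n+1)/(n+1):
  ∫_0^4 u(x)^2 dx = ∫_0^4 (4*x^4 - 12*x^3 + 5*x^2 + 6*x + 1) dx. Term by term:
    ∫_0^4 4*x^4 dx = 4096/5;  ∫_0^4 -12*x^3 dx = -768;  ∫_0^4 5*x^2 dx = 320/3;
    ∫_0^4 6*x dx = 48;  ∫_0^4 1 dx = 4.
  Sum: 4096/5 − 768 + 320/3 + 48 + 4 = 3148/15.
  ∫_0^4 u'(x)^2 dx = ∫_0^4 (16*x^2 - 24*x + 9) dx. Term by term:
    ∫_0^4 16*x^2 dx = 1024/3;  ∫_0^4 -24*x dx = -192;  ∫_0^4 9 dx = 36.
  Sum: 1024/3 − 192 + 36 = 556/3.
Adding: ||u||_{H^1}^2 = 3148/15 + 556/3 = 1976/5.


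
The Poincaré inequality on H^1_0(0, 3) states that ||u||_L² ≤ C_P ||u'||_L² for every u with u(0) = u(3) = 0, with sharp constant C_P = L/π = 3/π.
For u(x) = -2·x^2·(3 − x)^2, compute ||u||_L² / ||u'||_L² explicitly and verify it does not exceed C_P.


||u||_L² / ||u'||_L² = sqrt(3)/2 < C_P = 3/π.

u(x) = -2·x^2·(3 − x)^2, so u'(x) = 4*x*(x*(3 - x) - (x - 3)^2).
u(x) = -2·x^2·(3 − x)^2 vanishes at x = 0 and x = 3, so u ∈ H^1_0(0, 3). Differentiate via the product rule and integrate the resulting polynomials term by term.
  ∫_0^3 u² dx = ∫_0^3 (4*x^8 - 48*x^7 + 216*x^6 - 432*x^5 + 324*x^4) dx. Term by term:
    ∫_0^3 4*x^8 dx = 8748;  ∫_0^3 -48*x^7 dx = -39366;  ∫_0^3 216*x^6 dx = 472392/7;
    ∫_0^3 -432*x^5 dx = -52488;  ∫_0^3 324*x^4 dx = 78732/5.
  Sum: 8748 − 39366 + 472392/7 − 52488 + 78732/5 = 4374/35.
  ∫_0^3 (u')² dx = ∫_0^3 (64*x^6 - 576*x^5 + 1872*x^4 - 2592*x^3 + 1296*x^2) dx. Term by term:
    ∫_0^3 64*x^6 dx = 139968/7;  ∫_0^3 -576*x^5 dx = -69984;  ∫_0^3 1872*x^4 dx = 454896/5;
    ∫_0^3 -2592*x^3 dx = -52488;  ∫_0^3 1296*x^2 dx = 11664.
  Sum: 139968/7 − 69984 + 454896/5 − 52488 + 11664 = 5832/35.
∫_0^3 u² dx = 4374/35, so ||u||_L² = 27*sqrt(210)/35.
∫_0^3 (u')² dx = 5832/35, so ||u'||_L² = 54*sqrt(70)/35.
Ratio ||u||_L² / ||u'||_L² = sqrt(3)/2.
Sharp Poincaré constant on H^1_0(0, 3) is C_P = L/π = 3/π, achieved by sin(π/3·x).
A polynomial bump cannot attain the sharp Poincaré constant (only the first sine eigenfunction does), so the ratio is strictly less than C_P, consistent with ||u||_L² ≤ C_P ||u'||_L².


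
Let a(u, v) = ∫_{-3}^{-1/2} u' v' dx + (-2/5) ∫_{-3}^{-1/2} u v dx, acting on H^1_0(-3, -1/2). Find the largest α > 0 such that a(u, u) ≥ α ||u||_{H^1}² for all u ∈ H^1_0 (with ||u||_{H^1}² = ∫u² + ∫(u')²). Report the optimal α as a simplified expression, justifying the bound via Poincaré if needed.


α = 2*(-5 + 2*π^2)/(25 + 4*π^2)

Coercivity of a(·,·) on H^1_0(-3, -1/2) means a(u, u) ≥ α ||u||_{H^1}² for every u ∈ H^1_0.
The interval has length L = 5/2, and Poincaré/coercivity depend only on L. Here a(u, u) = ∫(u')² + (-2/5)·∫u².
Here c = -2/5 < 0 with |c| < (π/L)² = 4*π^2/25, so coercivity still holds. The condition a(u,u) ≥ α||u||_{H^1}² reads (1−α)∫(u')² ≥ (α−c)∫u². Any admissible α is ≤ 1 (rapidly oscillating u have ∫u²/∫(u')² → 0), and α = 1 would force 0 ≥ (1−c)∫u², impossible since c < 1; so 1−α > 0. By the sharp Poincaré inequality on H^1_0 of an interval of length L, ∫(u')² ≥ (π/L)²∫u² with equality for the first sine mode sin(π(x−x₀)/L) (x₀ the left endpoint), so the inequality holds for all u iff (1−α)(π/L)² ≥ α − c, i.e. α ≤ ((π/L)² + c)/((π/L)² + 1) = (1 + c(L/π)²)/(1 + (L/π)²). (Direct route, valid since c ≤ 0: Poincaré gives c∫u² ≥ c(L/π)²∫(u')², so a(u,u) ≥ (1 + c(L/π)²)∫(u')², while ||u||_{H^1}² ≤ (1 + (L/π)²)∫(u')²; dividing yields the same α.) With (π/L)² = 4*π^2/25 and c = -2/5, the largest admissible constant is α = ((π/L)² + c)/((π/L)² + 1).
Simplifying, α = 2*(-5 + 2*π^2)/(25 + 4*π^2).


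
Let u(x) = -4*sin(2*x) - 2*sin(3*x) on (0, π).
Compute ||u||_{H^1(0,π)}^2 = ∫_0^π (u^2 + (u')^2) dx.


||u||_{H^1(0,π)}^2 = 60*π

u'(x) = -8*cos(2*x) - 6*cos(3*x).
Expand u² and (u')² and integrate term by term on (0, π), using: for integers n ≥ 1, ∫_0^π sin²(nx) dx = ∫_0^π cos²(nx) dx = π/2; for n ≠ n', ∫_0^π sin(nx)sin(n'x) dx = ∫_0^π cos(nx)cos(n'x) dx = 0; and by product-to-sum, ∫_0^π sin(nx)cos(n'x) dx = ½∫_0^π [sin((n+n')x) + sin((n−n')x)] dx, which is 0 when n+n' is even and 2n/(n²−n'²) when n+n' is odd (it need not vanish on (0, π)).
  u² squared terms: (-4)²·∫sin(2x)² dx = 16·π/2 = 8*π;  (-2)²·∫sin(3x)² dx = 4·π/2 = 2*π.
  u² cross terms: 2·(-4)·(-2)·∫sin(2x)·sin(3x) dx = 16·(0) = 0.
  So ∫_0^π u² dx = 8*π + 2*π + 0 = 10*π.
  (u')² squared terms: (-8)²·∫cos(2x)² dx = 64·π/2 = 32*π;  (-6)²·∫cos(3x)² dx = 36·π/2 = 18*π.
  (u')² cross terms: 2·(-8)·(-6)·∫cos(2x)·cos(3x) dx = 96·(0) = 0.
  So ∫_0^π (u')² dx = 32*π + 18*π + 0 = 50*π.
||u||_{H^1}^2 = (10*π) + (50*π) = 60*π.


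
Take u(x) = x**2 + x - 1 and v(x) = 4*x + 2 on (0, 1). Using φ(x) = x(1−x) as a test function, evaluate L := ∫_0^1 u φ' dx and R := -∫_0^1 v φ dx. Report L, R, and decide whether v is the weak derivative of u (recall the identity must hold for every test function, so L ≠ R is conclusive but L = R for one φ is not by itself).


LHS = -1/3, RHS = -2/3. No, v is not the weak derivative of u.

u(x) = x**2 + x - 1, classical derivative u'(x) = 2*x + 1.
φ(x) = x(1−x), so φ'(x) = 1 - 2*x.
Note φ(0) = φ(1) = 0, so the boundary term u·φ vanishes.
LHS = ∫_0^1 u(x) φ'(x) dx = ∫_0^1 (-2*x^3 - x^2 + 3*x - 1) dx. Term by term:
  ∫_0^1 -2*x^3 dx = -1/2;  ∫_0^1 -x^2 dx = -1/3;  ∫_0^1 3*x dx = 3/2;
  ∫_0^1 -1 dx = -1.
Sum: -1/2 − 1/3 + 3/2 − 1 = -1/3.
So LHS = -1/3.
∫_0^1 v(x) φ(x) dx = ∫_0^1 (-4*x^3 + 2*x^2 + 2*x) dx. Term by term:
  ∫_0^1 -4*x^3 dx = -1;  ∫_0^1 2*x^2 dx = 2/3;  ∫_0^1 2*x dx = 1.
Sum: -1 + 2/3 + 1 = 2/3.
So RHS = -∫_0^1 v(x) φ(x) dx = -2/3.
LHS − RHS = 1/3 ≠ 0, so the identity fails.
(For a valid weak derivative the identity must hold for EVERY test function, in particular this one. The failure shows v is NOT the weak derivative of u.)
Correct weak derivative would be u'(x) = 2*x + 1.


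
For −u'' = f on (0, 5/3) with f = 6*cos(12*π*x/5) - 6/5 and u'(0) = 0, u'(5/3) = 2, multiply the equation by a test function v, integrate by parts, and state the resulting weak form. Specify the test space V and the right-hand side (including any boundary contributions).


V = H^1(0, 5/3) (v unrestricted at boundary; u is determined up to an additive constant); weak form: ∫_0^5/3 u'v' dx = ∫_0^5/3 (6*cos(12*π*x/5) - 6/5) v dx + 2·v(5/3) for all v ∈ V.

Multiply both sides by a test function v and integrate from 0 to 5/3:
  ∫_0^5/3 −u''(x) v(x) dx = ∫_0^5/3 f(x) v(x) dx.
Integrate the LHS by parts once:
  ∫_0^5/3 −u'' v dx = −[u'(x) v(x)]_0^5/3 + ∫_0^5/3 u'(x) v'(x) dx.
Thus ∫_0^5/3 u'(x) v'(x) dx = ∫_0^5/3 f(x) v(x) dx + [u'(x) v(x)]_0^5/3.
Choose V so that boundary terms are either known or forced to vanish.
u has inhomogeneous Neumann u'(0) = 0, u'(5/3) = 2. [u' v]_0^5/3 = (2)·v(5/3) − (0)·v(0) = 2·v(5/3). Take V = H^1(0, 5/3); boundary term becomes part of RHS.
Weak formulation: find u (satisfying any essential BC) such that ∫_0^5/3 u'(x) v'(x) dx = ∫_0^5/3 f v dx + 2·v(5/3) for all v ∈ V (Neumann data are natural BCs: they enter the RHS as boundary terms).
Substituting f(x) = 6*cos(12*π*x/5) - 6/5, the right-hand side is ∫_0^5/3 (6*cos(12*π*x/5) - 6/5) v dx + 2·v(5/3).
Compatibility check (pure Neumann): taking v ≡ 1 ∈ V gives 0 = ∫_0^5/3 f dx + (2) − (0), i.e. ∫_0^5/3 f dx must equal u'(0) − u'(5/3) = -2. Indeed ∫_0^5/3 (6*cos(12*π*x/5) - 6/5) dx = -2, so the data are compatible. The solution is then unique only up to an additive constant (fix it e.g. by requiring ∫_0^5/3 u dx = 0).


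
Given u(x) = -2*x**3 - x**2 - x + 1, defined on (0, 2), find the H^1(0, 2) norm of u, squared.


||u||_{H^1}^2 = 53992/105

The H^1 norm (squared) on an interval (0, L) is
  ||u||_{H^1}^2 = ∫_0^L u(x)^2 dx + ∫_0^L u'(x)^2 dx.
Compute u'(x) = -6*x**2 - 2*x - 1.
Then u(x)^2 = 4*x**6 + 4*x**5 + 5*x**4 - 2*x**3 - x**2 - 2*x + 1 and u'(x)^2 = 36*x**4 + 24*x**3 + 16*x**2 + 4*x + 1.
Integrate each monomial from 0 to 2 using ∫_0^2 c·x^n dx = c·2^(n+1)/(n+1):
  ∫_0^2 u(x)^2 dx = ∫_0^2 (4*x^6 + 4*x^5 + 5*x^4 - 2*x^3 - x^2 - 2*x + 1) dx. Term by term:
    ∫_0^2 4*x^6 dx = 512/7;  ∫_0^2 4*x^5 dx = 128/3;  ∫_0^2 5*x^4 dx = 32;
    ∫_0^2 -2*x^3 dx = -8;  ∫_0^2 -x^2 dx = -8/3;  ∫_0^2 -2*x dx = -4;
    ∫_0^2 1 dx = 2.
  Sum: 512/7 + 128/3 + 32 − 8 − 8/3 − 4 + 2 = 946/7.
  ∫_0^2 u'(x)^2 dx = ∫_0^2 (36*x^4 + 24*x^3 + 16*x^2 + 4*x + 1) dx. Term by term:
    ∫_0^2 36*x^4 dx = 1152/5;  ∫_0^2 24*x^3 dx = 96;  ∫_0^2 16*x^2 dx = 128/3;
    ∫_0^2 4*x dx = 8;  ∫_0^2 1 dx = 2.
  Sum: 1152/5 + 96 + 128/3 + 8 + 2 = 5686/15.
Adding: ||u||_{H^1}^2 = 946/7 + 5686/15 = 53992/105.


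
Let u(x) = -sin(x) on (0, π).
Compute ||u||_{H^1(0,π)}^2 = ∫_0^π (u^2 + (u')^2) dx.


||u||_{H^1(0,π)}^2 = π

u'(x) = -cos(x).
Expand u² and (u')² and integrate term by term on (0, π), using: for integers n ≥ 1, ∫_0^π sin²(nx) dx = ∫_0^π cos²(nx) dx = π/2; for n ≠ n', ∫_0^π sin(nx)sin(n'x) dx = ∫_0^π cos(nx)cos(n'x) dx = 0; and by product-to-sum, ∫_0^π sin(nx)cos(n'x) dx = ½∫_0^π [sin((n+n')x) + sin((n−n')x)] dx, which is 0 when n+n' is even and 2n/(n²−n'²) when n+n' is odd (it need not vanish on (0, π)).
  u² squared terms: (-1)²·∫sin(x)² dx = 1·π/2 = π/2.
  So ∫_0^π u² dx = π/2.
  (u')² squared terms: (-1)²·∫cos(x)² dx = 1·π/2 = π/2.
  So ∫_0^π (u')² dx = π/2.
||u||_{H^1}^2 = (π/2) + (π/2) = π.


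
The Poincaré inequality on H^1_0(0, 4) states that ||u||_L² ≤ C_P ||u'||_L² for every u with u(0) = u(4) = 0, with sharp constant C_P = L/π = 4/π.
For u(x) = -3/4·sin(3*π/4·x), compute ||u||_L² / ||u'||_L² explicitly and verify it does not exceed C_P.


||u||_L² / ||u'||_L² = 4/(3*π) < C_P = 4/π.

u(x) = -3/4·sin(3*π/4·x), so u'(x) = -9*π*cos(3*π*x/4)/16.
Writing u(x) = A·sin(kπx/L) with A = -3/4 and k = 3, use ∫_0^L sin²(kπx/L) dx = L/2 and ∫_0^L cos²(kπx/L) dx = L/2.
u² = 9/16·sin²(3*π/4·x) and (u')² = 81*π^2/256·cos²(3*π/4·x), and each of sin², cos² integrates to L/2 = 2 over (0, 4).
∫_0^4 u² dx = 9/8, so ||u||_L² = 3*sqrt(2)/4.
∫_0^4 (u')² dx = 81*π^2/128, so ||u'||_L² = 9*sqrt(2)*π/16.
Ratio ||u||_L² / ||u'||_L² = 4/(3*π).
Sharp Poincaré constant on H^1_0(0, 4) is C_P = L/π = 4/π, achieved by sin(π/4·x).
This is the k = 3 harmonic; the ratio L/(kπ) is strictly less than C_P = L/π, consistent with the sharp inequality ||u||_L² ≤ C_P ||u'||_L².


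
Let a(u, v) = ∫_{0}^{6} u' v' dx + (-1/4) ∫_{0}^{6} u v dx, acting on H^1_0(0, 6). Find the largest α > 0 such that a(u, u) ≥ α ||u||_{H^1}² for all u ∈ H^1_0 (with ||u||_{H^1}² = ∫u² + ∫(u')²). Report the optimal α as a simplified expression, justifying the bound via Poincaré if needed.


α = (-9 + π^2)/(π^2 + 36)

Coercivity of a(·,·) on H^1_0(0, 6) means a(u, u) ≥ α ||u||_{H^1}² for every u ∈ H^1_0.
The interval has length L = 6, and Poincaré/coercivity depend only on L. Here a(u, u) = ∫(u')² + (-1/4)·∫u².
Here c = -1/4 < 0 with |c| < (π/L)² = π^2/36, so coercivity still holds. The condition a(u,u) ≥ α||u||_{H^1}² reads (1−α)∫(u')² ≥ (α−c)∫u². Any admissible α is ≤ 1 (rapidly oscillating u have ∫u²/∫(u')² → 0), and α = 1 would force 0 ≥ (1−c)∫u², impossible since c < 1; so 1−α > 0. By the sharp Poincaré inequality on H^1_0 of an interval of length L, ∫(u')² ≥ (π/L)²∫u² with equality for the first sine mode sin(π(x−x₀)/L) (x₀ the left endpoint), so the inequality holds for all u iff (1−α)(π/L)² ≥ α − c, i.e. α ≤ ((π/L)² + c)/((π/L)² + 1) = (1 + c(L/π)²)/(1 + (L/π)²). (Direct route, valid since c ≤ 0: Poincaré gives c∫u² ≥ c(L/π)²∫(u')², so a(u,u) ≥ (1 + c(L/π)²)∫(u')², while ||u||_{H^1}² ≤ (1 + (L/π)²)∫(u')²; dividing yields the same α.) With (π/L)² = π^2/36 and c = -1/4, the largest admissible constant is α = ((π/L)² + c)/((π/L)² + 1).
Simplifying, α = (-9 + π^2)/(π^2 + 36).


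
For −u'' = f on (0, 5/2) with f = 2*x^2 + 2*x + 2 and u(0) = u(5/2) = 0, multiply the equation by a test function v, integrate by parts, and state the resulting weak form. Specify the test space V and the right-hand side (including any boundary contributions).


V = H^1_0(0, 5/2) (so v(0) = v(5/2) = 0); weak form: ∫_0^5/2 u'v' dx = ∫_0^5/2 (2*x^2 + 2*x + 2) v dx for all v ∈ V.

Multiply both sides by a test function v and integrate from 0 to 5/2:
  ∫_0^5/2 −u''(x) v(x) dx = ∫_0^5/2 f(x) v(x) dx.
Integrate the LHS by parts once:
  ∫_0^5/2 −u'' v dx = −[u'(x) v(x)]_0^5/2 + ∫_0^5/2 u'(x) v'(x) dx.
Thus ∫_0^5/2 u'(x) v'(x) dx = ∫_0^5/2 f(x) v(x) dx + [u'(x) v(x)]_0^5/2.
Choose V so that boundary terms are either known or forced to vanish.
u is Dirichlet: u(0) = u(5/2) = 0. Let V = H^1_0(0, 5/2); then v(0) = v(5/2) = 0, and [u' v]_0^5/2 = 0.
Weak formulation: find u (satisfying any essential BC) such that ∫_0^5/2 u'(x) v'(x) dx = ∫_0^5/2 f v dx for all v ∈ V.
Substituting f(x) = 2*x^2 + 2*x + 2, the right-hand side is ∫_0^5/2 (2*x^2 + 2*x + 2) v dx.


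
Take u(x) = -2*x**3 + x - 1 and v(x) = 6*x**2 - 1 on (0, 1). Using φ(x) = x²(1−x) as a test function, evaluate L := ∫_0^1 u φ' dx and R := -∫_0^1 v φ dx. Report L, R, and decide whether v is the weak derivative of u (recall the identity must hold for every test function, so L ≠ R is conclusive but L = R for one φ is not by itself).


LHS = 7/60, RHS = -7/60. No, v is not the weak derivative of u.

u(x) = -2*x**3 + x - 1, classical derivative u'(x) = 1 - 6*x**2.
φ(x) = x²(1−x), so φ'(x) = x*(2 - 3*x).
Note φ(0) = φ(1) = 0, so the boundary term u·φ vanishes.
LHS = ∫_0^1 u(x) φ'(x) dx = ∫_0^1 (6*x^5 - 4*x^4 - 3*x^3 + 5*x^2 - 2*x) dx. Term by term:
  ∫_0^1 6*x^5 dx = 1;  ∫_0^1 -4*x^4 dx = -4/5;  ∫_0^1 -3*x^3 dx = -3/4;
  ∫_0^1 5*x^2 dx = 5/3;  ∫_0^1 -2*x dx = -1.
Sum: 1 − 4/5 − 3/4 + 5/3 − 1 = 7/60.
So LHS = 7/60.
∫_0^1 v(x) φ(x) dx = ∫_0^1 (-6*x^5 + 6*x^4 + x^3 - x^2) dx. Term by term:
  ∫_0^1 -6*x^5 dx = -1;  ∫_0^1 6*x^4 dx = 6/5;  ∫_0^1 x^3 dx = 1/4;
  ∫_0^1 -x^2 dx = -1/3.
Sum: -1 + 6/5 + 1/4 − 1/3 = 7/60.
So RHS = -∫_0^1 v(x) φ(x) dx = -7/60.
LHS − RHS = 7/30 ≠ 0, so the identity fails.
(For a valid weak derivative the identity must hold for EVERY test function, in particular this one. The failure shows v is NOT the weak derivative of u.)
Correct weak derivative would be u'(x) = 1 - 6*x**2.


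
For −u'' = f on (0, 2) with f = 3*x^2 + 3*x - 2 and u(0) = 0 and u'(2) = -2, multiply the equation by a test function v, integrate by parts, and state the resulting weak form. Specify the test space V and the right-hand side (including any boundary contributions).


V = {v ∈ H^1(0, 2) : v(0) = 0} (test functions vanish at x = 0 where u is specified); weak form: ∫_0^2 u'v' dx = ∫_0^2 (3*x^2 + 3*x - 2) v dx − 2·v(2) for all v ∈ V.

Multiply both sides by a test function v and integrate from 0 to 2:
  ∫_0^2 −u''(x) v(x) dx = ∫_0^2 f(x) v(x) dx.
Integrate the LHS by parts once:
  ∫_0^2 −u'' v dx = −[u'(x) v(x)]_0^2 + ∫_0^2 u'(x) v'(x) dx.
Thus ∫_0^2 u'(x) v'(x) dx = ∫_0^2 f(x) v(x) dx + [u'(x) v(x)]_0^2.
Choose V so that boundary terms are either known or forced to vanish.
Mixed BC: u(0) = 0 (Dirichlet) and u'(2) = -2 (Neumann). Define V = {v ∈ H^1(0, 2) : v(0) = 0}. Then [u' v]_0^2 = u'(2)·v(2) − u'(0)·0 = − 2·v(2).
Weak formulation: find u (satisfying any essential BC) such that ∫_0^2 u'(x) v'(x) dx = ∫_0^2 f v dx − 2·v(2) for all v ∈ V (Dirichlet at 0 absorbed into V; Neumann datum at x = 2 contributes the boundary term).
Substituting f(x) = 3*x^2 + 3*x - 2, the right-hand side is ∫_0^2 (3*x^2 + 3*x - 2) v dx − 2·v(2).


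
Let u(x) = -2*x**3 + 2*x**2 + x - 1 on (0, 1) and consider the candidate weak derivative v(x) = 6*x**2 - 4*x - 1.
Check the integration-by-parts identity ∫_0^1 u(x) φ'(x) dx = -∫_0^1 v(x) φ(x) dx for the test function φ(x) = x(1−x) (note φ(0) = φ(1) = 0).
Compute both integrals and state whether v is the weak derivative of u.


LHS = -1/5, RHS = 1/5. No, v is not the weak derivative of u.

u(x) = -2*x**3 + 2*x**2 + x - 1, classical derivative u'(x) = -6*x**2 + 4*x + 1.
φ(x) = x(1−x), so φ'(x) = 1 - 2*x.
Note φ(0) = φ(1) = 0, so the boundary term u·φ vanishes.
LHS = ∫_0^1 u(x) φ'(x) dx = ∫_0^1 (4*x^4 - 6*x^3 + 3*x - 1) dx. Term by term:
  ∫_0^1 4*x^4 dx = 4/5;  ∫_0^1 -6*x^3 dx = -3/2;  ∫_0^1 3*x dx = 3/2;
  ∫_0^1 -1 dx = -1.
Sum: 4/5 − 3/2 + 3/2 − 1 = -1/5.
So LHS = -1/5.
∫_0^1 v(x) φ(x) dx = ∫_0^1 (-6*x^4 + 10*x^3 - 3*x^2 - x) dx. Term by term:
  ∫_0^1 -6*x^4 dx = -6/5;  ∫_0^1 10*x^3 dx = 5/2;  ∫_0^1 -3*x^2 dx = -1;
  ∫_0^1 -x dx = -1/2.
Sum: -6/5 + 5/2 − 1 − 1/2 = -1/5.
So RHS = -∫_0^1 v(x) φ(x) dx = 1/5.
LHS − RHS = -2/5 ≠ 0, so the identity fails.
(For a valid weak derivative the identity must hold for EVERY test function, in particular this one. The failure shows v is NOT the weak derivative of u.)
Correct weak derivative would be u'(x) = -6*x**2 + 4*x + 1.


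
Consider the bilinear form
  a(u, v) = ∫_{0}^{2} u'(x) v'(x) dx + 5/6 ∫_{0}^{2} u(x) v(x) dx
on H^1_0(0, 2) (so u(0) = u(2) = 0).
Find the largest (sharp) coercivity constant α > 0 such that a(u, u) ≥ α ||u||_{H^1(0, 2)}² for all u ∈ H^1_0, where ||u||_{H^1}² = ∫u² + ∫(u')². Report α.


α = (10/3 + π^2)/(4 + π^2)

Coercivity of a(·,·) on H^1_0(0, 2) means a(u, u) ≥ α ||u||_{H^1}² for every u ∈ H^1_0.
The interval has length L = 2, and Poincaré/coercivity depend only on L. Here a(u, u) = ∫(u')² + (5/6)·∫u².
Here 0 < c = 5/6 < 1. The condition a(u,u) ≥ α||u||_{H^1}² reads (1−α)∫(u')² ≥ (α−c)∫u². Any admissible α is ≤ 1 (rapidly oscillating u have ∫u²/∫(u')² → 0), and α = 1 would force 0 ≥ (1−c)∫u², impossible since c < 1; so 1−α > 0. By the sharp Poincaré inequality on H^1_0 of an interval of length L, ∫(u')² ≥ (π/L)²∫u² with equality for the first sine mode sin(π(x−x₀)/L) (x₀ the left endpoint), so the inequality holds for all u iff (1−α)(π/L)² ≥ α − c, i.e. α ≤ ((π/L)² + c)/((π/L)² + 1) = (1 + c(L/π)²)/(1 + (L/π)²). With (π/L)² = π^2/4 and c = 5/6, the largest admissible constant is α = ((π/L)² + c)/((π/L)² + 1).
Simplifying, α = (10/3 + π^2)/(4 + π^2).


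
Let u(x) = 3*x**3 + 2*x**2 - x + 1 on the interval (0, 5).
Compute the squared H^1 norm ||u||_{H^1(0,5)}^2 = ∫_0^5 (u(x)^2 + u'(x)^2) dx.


||u||_{H^1}^2 = 2697015/14

The H^1 norm (squared) on an interval (0, L) is
  ||u||_{H^1}^2 = ∫_0^L u(x)^2 dx + ∫_0^L u'(x)^2 dx.
Compute u'(x) = 9*x**2 + 4*x - 1.
Then u(x)^2 = 9*x**6 + 12*x**5 - 2*x**4 + 2*x**3 + 5*x**2 - 2*x + 1 and u'(x)^2 = 81*x**4 + 72*x**3 - 2*x**2 - 8*x + 1.
Integrate each monomial from 0 to 5 using ∫_0^5 c·x^n dx = c·5^(n+1)/(n+1):
  ∫_0^5 u(x)^2 dx = ∫_0^5 (9*x^6 + 12*x^5 - 2*x^4 + 2*x^3 + 5*x^2 - 2*x + 1) dx. Term by term:
    ∫_0^5 9*x^6 dx = 703125/7;  ∫_0^5 12*x^5 dx = 31250;  ∫_0^5 -2*x^4 dx = -1250;
    ∫_0^5 2*x^3 dx = 625/2;  ∫_0^5 5*x^2 dx = 625/3;  ∫_0^5 -2*x dx = -25;
    ∫_0^5 1 dx = 5.
  Sum: 703125/7 + 31250 − 1250 + 625/2 + 625/3 − 25 + 5 = 5499785/42.
  ∫_0^5 u'(x)^2 dx = ∫_0^5 (81*x^4 + 72*x^3 - 2*x^2 - 8*x + 1) dx. Term by term:
    ∫_0^5 81*x^4 dx = 50625;  ∫_0^5 72*x^3 dx = 11250;  ∫_0^5 -2*x^2 dx = -250/3;
    ∫_0^5 -8*x dx = -100;  ∫_0^5 1 dx = 5.
  Sum: 50625 + 11250 − 250/3 − 100 + 5 = 185090/3.
Adding: ||u||_{H^1}^2 = 5499785/42 + 185090/3 = 2697015/14.


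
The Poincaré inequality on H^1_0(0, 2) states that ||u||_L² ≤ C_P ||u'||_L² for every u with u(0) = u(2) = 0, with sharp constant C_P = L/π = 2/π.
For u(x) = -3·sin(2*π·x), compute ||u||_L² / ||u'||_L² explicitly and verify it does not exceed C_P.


||u||_L² / ||u'||_L² = 1/(2*π) < C_P = 2/π.

u(x) = -3·sin(2*π·x), so u'(x) = -6*π*cos(2*π*x).
Writing u(x) = A·sin(kπx/L) with A = -3 and k = 4, use ∫_0^L sin²(kπx/L) dx = L/2 and ∫_0^L cos²(kπx/L) dx = L/2.
u² = 9·sin²(2*π·x) and (u')² = 36*π^2·cos²(2*π·x), and each of sin², cos² integrates to L/2 = 1 over (0, 2).
∫_0^2 u² dx = 9, so ||u||_L² = 3.
∫_0^2 (u')² dx = 36*π^2, so ||u'||_L² = 6*π.
Ratio ||u||_L² / ||u'||_L² = 1/(2*π).
Sharp Poincaré constant on H^1_0(0, 2) is C_P = L/π = 2/π, achieved by sin(π/2·x).
This is the k = 4 harmonic; the ratio L/(kπ) is strictly less than C_P = L/π, consistent with the sharp inequality ||u||_L² ≤ C_P ||u'||_L².


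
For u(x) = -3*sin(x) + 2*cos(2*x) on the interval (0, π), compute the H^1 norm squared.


||u||_{H^1(0,π)}^2 = 40 + 19*π

u'(x) = -4*sin(2*x) - 3*cos(x).
Expand u² and (u')² and integrate term by term on (0, π), using: for integers n ≥ 1, ∫_0^π sin²(nx) dx = ∫_0^π cos²(nx) dx = π/2; for n ≠ n', ∫_0^π sin(nx)sin(n'x) dx = ∫_0^π cos(nx)cos(n'x) dx = 0; and by product-to-sum, ∫_0^π sin(nx)cos(n'x) dx = ½∫_0^π [sin((n+n')x) + sin((n−n')x)] dx, which is 0 when n+n' is even and 2n/(n²−n'²) when n+n' is odd (it need not vanish on (0, π)).
  u² squared terms: (-3)²·∫sin(x)² dx = 9·π/2 = 9*π/2;  (2)²·∫cos(2x)² dx = 4·π/2 = 2*π.
  u² cross terms: 2·(-3)·(2)·∫sin(x)·cos(2x) dx = -12·(-2/3) = 8.
  So ∫_0^π u² dx = 9*π/2 + 2*π + 8 = 8 + 13*π/2.
  (u')² squared terms: (-4)²·∫sin(2x)² dx = 16·π/2 = 8*π;  (-3)²·∫cos(x)² dx = 9·π/2 = 9*π/2.
  (u')² cross terms: 2·(-4)·(-3)·∫sin(2x)·cos(x) dx = 24·(4/3) = 32.
  So ∫_0^π (u')² dx = 8*π + 9*π/2 + 32 = 32 + 25*π/2.
||u||_{H^1}^2 = (8 + 13*π/2) + (32 + 25*π/2) = 40 + 19*π.


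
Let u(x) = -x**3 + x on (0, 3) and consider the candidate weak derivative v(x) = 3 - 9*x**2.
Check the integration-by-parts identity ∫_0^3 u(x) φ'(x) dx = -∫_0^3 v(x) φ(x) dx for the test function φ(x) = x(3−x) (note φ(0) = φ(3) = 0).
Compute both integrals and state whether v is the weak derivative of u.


LHS = 639/20, RHS = 1917/20. No, v is not the weak derivative of u.

u(x) = -x**3 + x, classical derivative u'(x) = 1 - 3*x**2.
φ(x) = x(3−x), so φ'(x) = 3 - 2*x.
Note φ(0) = φ(3) = 0, so the boundary term u·φ vanishes.
LHS = ∫_0^3 u(x) φ'(x) dx = ∫_0^3 (2*x^4 - 3*x^3 - 2*x^2 + 3*x) dx. Term by term:
  ∫_0^3 2*x^4 dx = 486/5;  ∫_0^3 -3*x^3 dx = -243/4;  ∫_0^3 -2*x^2 dx = -18;
  ∫_0^3 3*x dx = 27/2.
Sum: 486/5 − 243/4 − 18 + 27/2 = 639/20.
So LHS = 639/20.
∫_0^3 v(x) φ(x) dx = ∫_0^3 (9*x^4 - 27*x^3 - 3*x^2 + 9*x) dx. Term by term:
  ∫_0^3 9*x^4 dx = 2187/5;  ∫_0^3 -27*x^3 dx = -2187/4;  ∫_0^3 -3*x^2 dx = -27;
  ∫_0^3 9*x dx = 81/2.
Sum: 2187/5 − 2187/4 − 27 + 81/2 = -1917/20.
So RHS = -∫_0^3 v(x) φ(x) dx = 1917/20.
LHS − RHS = -639/10 ≠ 0, so the identity fails.
(For a valid weak derivative the identity must hold for EVERY test function, in particular this one. The failure shows v is NOT the weak derivative of u.)
Correct weak derivative would be u'(x) = 1 - 3*x**2.


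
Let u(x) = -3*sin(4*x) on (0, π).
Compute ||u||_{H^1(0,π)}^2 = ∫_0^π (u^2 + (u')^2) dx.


||u||_{H^1(0,π)}^2 = 153*π/2

u'(x) = -12*cos(4*x).
Expand u² and (u')² and integrate term by term on (0, π), using: for integers n ≥ 1, ∫_0^π sin²(nx) dx = ∫_0^π cos²(nx) dx = π/2; for n ≠ n', ∫_0^π sin(nx)sin(n'x) dx = ∫_0^π cos(nx)cos(n'x) dx = 0; and by product-to-sum, ∫_0^π sin(nx)cos(n'x) dx = ½∫_0^π [sin((n+n')x) + sin((n−n')x)] dx, which is 0 when n+n' is even and 2n/(n²−n'²) when n+n' is odd (it need not vanish on (0, π)).
  u² squared terms: (-3)²·∫sin(4x)² dx = 9·π/2 = 9*π/2.
  So ∫_0^π u² dx = 9*π/2.
  (u')² squared terms: (-12)²·∫cos(4x)² dx = 144·π/2 = 72*π.
  So ∫_0^π (u')² dx = 72*π.
||u||_{H^1}^2 = (9*π/2) + (72*π) = 153*π/2.


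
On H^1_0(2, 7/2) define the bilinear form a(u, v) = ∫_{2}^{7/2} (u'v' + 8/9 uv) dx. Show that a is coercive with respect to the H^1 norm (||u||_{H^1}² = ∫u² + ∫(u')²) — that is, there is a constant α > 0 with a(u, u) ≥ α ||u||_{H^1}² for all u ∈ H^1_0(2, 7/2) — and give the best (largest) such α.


α = 4*(2 + π^2)/(9 + 4*π^2)

Coercivity of a(·,·) on H^1_0(2, 7/2) means a(u, u) ≥ α ||u||_{H^1}² for every u ∈ H^1_0.
The interval has length L = 3/2, and Poincaré/coercivity depend only on L. Here a(u, u) = ∫(u')² + (8/9)·∫u².
Here 0 < c = 8/9 < 1. The condition a(u,u) ≥ α||u||_{H^1}² reads (1−α)∫(u')² ≥ (α−c)∫u². Any admissible α is ≤ 1 (rapidly oscillating u have ∫u²/∫(u')² → 0), and α = 1 would force 0 ≥ (1−c)∫u², impossible since c < 1; so 1−α > 0. By the sharp Poincaré inequality on H^1_0 of an interval of length L, ∫(u')² ≥ (π/L)²∫u² with equality for the first sine mode sin(π(x−x₀)/L) (x₀ the left endpoint), so the inequality holds for all u iff (1−α)(π/L)² ≥ α − c, i.e. α ≤ ((π/L)² + c)/((π/L)² + 1) = (1 + c(L/π)²)/(1 + (L/π)²). With (π/L)² = 4*π^2/9 and c = 8/9, the largest admissible constant is α = ((π/L)² + c)/((π/L)² + 1).
Simplifying, α = 4*(2 + π^2)/(9 + 4*π^2).
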